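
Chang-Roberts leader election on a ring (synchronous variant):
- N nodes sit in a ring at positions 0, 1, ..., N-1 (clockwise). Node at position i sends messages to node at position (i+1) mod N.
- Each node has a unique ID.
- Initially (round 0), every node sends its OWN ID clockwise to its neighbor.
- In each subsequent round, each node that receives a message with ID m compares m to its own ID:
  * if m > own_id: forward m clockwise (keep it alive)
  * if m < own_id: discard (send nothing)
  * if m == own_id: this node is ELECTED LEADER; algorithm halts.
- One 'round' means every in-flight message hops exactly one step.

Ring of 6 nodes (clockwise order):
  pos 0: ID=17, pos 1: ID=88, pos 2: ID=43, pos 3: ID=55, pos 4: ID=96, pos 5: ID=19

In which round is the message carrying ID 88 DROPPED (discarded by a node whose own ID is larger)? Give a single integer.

Round 1: pos1(id88) recv 17: drop; pos2(id43) recv 88: fwd; pos3(id55) recv 43: drop; pos4(id96) recv 55: drop; pos5(id19) recv 96: fwd; pos0(id17) recv 19: fwd
Round 2: pos3(id55) recv 88: fwd; pos0(id17) recv 96: fwd; pos1(id88) recv 19: drop
Round 3: pos4(id96) recv 88: drop; pos1(id88) recv 96: fwd
Round 4: pos2(id43) recv 96: fwd
Round 5: pos3(id55) recv 96: fwd
Round 6: pos4(id96) recv 96: ELECTED
Message ID 88 originates at pos 1; dropped at pos 4 in round 3

Answer: 3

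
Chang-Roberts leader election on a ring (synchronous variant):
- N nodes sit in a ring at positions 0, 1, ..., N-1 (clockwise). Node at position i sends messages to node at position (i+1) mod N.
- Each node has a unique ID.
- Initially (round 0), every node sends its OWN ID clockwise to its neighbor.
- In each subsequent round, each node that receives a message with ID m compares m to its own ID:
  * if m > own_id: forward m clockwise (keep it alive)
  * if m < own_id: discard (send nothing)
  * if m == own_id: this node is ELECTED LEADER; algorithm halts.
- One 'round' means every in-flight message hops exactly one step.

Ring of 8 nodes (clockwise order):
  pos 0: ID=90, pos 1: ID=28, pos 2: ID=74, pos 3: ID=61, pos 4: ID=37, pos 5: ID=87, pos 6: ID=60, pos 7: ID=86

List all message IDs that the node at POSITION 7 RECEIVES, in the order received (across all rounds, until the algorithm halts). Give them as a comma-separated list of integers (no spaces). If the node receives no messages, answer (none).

Answer: 60,87,90

Derivation:
Round 1: pos1(id28) recv 90: fwd; pos2(id74) recv 28: drop; pos3(id61) recv 74: fwd; pos4(id37) recv 61: fwd; pos5(id87) recv 37: drop; pos6(id60) recv 87: fwd; pos7(id86) recv 60: drop; pos0(id90) recv 86: drop
Round 2: pos2(id74) recv 90: fwd; pos4(id37) recv 74: fwd; pos5(id87) recv 61: drop; pos7(id86) recv 87: fwd
Round 3: pos3(id61) recv 90: fwd; pos5(id87) recv 74: drop; pos0(id90) recv 87: drop
Round 4: pos4(id37) recv 90: fwd
Round 5: pos5(id87) recv 90: fwd
Round 6: pos6(id60) recv 90: fwd
Round 7: pos7(id86) recv 90: fwd
Round 8: pos0(id90) recv 90: ELECTED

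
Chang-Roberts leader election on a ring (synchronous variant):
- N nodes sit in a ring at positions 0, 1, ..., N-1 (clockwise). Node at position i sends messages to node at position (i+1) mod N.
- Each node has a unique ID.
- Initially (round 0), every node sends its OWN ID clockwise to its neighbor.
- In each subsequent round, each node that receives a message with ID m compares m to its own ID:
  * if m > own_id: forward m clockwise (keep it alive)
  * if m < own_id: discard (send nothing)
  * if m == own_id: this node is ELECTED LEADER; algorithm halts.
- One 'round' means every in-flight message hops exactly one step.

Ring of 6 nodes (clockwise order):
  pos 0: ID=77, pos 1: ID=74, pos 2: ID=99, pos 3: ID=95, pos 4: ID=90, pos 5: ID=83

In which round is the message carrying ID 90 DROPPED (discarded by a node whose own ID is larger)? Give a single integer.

Round 1: pos1(id74) recv 77: fwd; pos2(id99) recv 74: drop; pos3(id95) recv 99: fwd; pos4(id90) recv 95: fwd; pos5(id83) recv 90: fwd; pos0(id77) recv 83: fwd
Round 2: pos2(id99) recv 77: drop; pos4(id90) recv 99: fwd; pos5(id83) recv 95: fwd; pos0(id77) recv 90: fwd; pos1(id74) recv 83: fwd
Round 3: pos5(id83) recv 99: fwd; pos0(id77) recv 95: fwd; pos1(id74) recv 90: fwd; pos2(id99) recv 83: drop
Round 4: pos0(id77) recv 99: fwd; pos1(id74) recv 95: fwd; pos2(id99) recv 90: drop
Round 5: pos1(id74) recv 99: fwd; pos2(id99) recv 95: drop
Round 6: pos2(id99) recv 99: ELECTED
Message ID 90 originates at pos 4; dropped at pos 2 in round 4

Answer: 4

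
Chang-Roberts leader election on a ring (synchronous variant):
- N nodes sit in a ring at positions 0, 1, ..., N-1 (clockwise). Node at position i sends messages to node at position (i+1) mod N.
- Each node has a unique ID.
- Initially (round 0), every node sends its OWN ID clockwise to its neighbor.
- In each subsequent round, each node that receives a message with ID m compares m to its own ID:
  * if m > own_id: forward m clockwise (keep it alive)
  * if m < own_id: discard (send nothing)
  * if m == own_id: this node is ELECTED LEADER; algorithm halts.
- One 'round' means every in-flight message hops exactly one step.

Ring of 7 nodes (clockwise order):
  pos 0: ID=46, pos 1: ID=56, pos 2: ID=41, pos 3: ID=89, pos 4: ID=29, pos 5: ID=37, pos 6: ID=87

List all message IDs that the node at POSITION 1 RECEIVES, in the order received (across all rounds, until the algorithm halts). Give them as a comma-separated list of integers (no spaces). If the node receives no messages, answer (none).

Answer: 46,87,89

Derivation:
Round 1: pos1(id56) recv 46: drop; pos2(id41) recv 56: fwd; pos3(id89) recv 41: drop; pos4(id29) recv 89: fwd; pos5(id37) recv 29: drop; pos6(id87) recv 37: drop; pos0(id46) recv 87: fwd
Round 2: pos3(id89) recv 56: drop; pos5(id37) recv 89: fwd; pos1(id56) recv 87: fwd
Round 3: pos6(id87) recv 89: fwd; pos2(id41) recv 87: fwd
Round 4: pos0(id46) recv 89: fwd; pos3(id89) recv 87: drop
Round 5: pos1(id56) recv 89: fwd
Round 6: pos2(id41) recv 89: fwd
Round 7: pos3(id89) recv 89: ELECTED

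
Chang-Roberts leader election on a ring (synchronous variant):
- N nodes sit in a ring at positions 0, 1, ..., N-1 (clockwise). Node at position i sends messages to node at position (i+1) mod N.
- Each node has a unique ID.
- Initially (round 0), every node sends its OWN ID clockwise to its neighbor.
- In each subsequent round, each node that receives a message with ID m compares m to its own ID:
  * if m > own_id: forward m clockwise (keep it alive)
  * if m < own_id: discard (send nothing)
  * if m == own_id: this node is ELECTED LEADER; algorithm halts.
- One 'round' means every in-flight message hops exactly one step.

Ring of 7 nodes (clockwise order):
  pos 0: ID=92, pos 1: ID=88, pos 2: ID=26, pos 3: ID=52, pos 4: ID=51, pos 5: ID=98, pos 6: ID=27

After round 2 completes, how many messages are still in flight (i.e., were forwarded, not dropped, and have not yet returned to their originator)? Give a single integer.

Answer: 3

Derivation:
Round 1: pos1(id88) recv 92: fwd; pos2(id26) recv 88: fwd; pos3(id52) recv 26: drop; pos4(id51) recv 52: fwd; pos5(id98) recv 51: drop; pos6(id27) recv 98: fwd; pos0(id92) recv 27: drop
Round 2: pos2(id26) recv 92: fwd; pos3(id52) recv 88: fwd; pos5(id98) recv 52: drop; pos0(id92) recv 98: fwd
After round 2: 3 messages still in flight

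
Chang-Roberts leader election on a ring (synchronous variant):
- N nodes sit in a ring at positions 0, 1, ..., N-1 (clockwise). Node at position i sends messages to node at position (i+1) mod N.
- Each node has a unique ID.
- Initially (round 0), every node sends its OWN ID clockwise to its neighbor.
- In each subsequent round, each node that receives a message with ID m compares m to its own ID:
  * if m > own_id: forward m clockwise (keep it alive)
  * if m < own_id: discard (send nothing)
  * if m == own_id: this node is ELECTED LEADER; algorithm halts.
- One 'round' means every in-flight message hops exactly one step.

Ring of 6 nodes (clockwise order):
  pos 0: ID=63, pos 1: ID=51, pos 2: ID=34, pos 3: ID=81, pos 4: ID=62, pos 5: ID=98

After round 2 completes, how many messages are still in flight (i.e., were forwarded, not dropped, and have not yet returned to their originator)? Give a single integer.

Answer: 2

Derivation:
Round 1: pos1(id51) recv 63: fwd; pos2(id34) recv 51: fwd; pos3(id81) recv 34: drop; pos4(id62) recv 81: fwd; pos5(id98) recv 62: drop; pos0(id63) recv 98: fwd
Round 2: pos2(id34) recv 63: fwd; pos3(id81) recv 51: drop; pos5(id98) recv 81: drop; pos1(id51) recv 98: fwd
After round 2: 2 messages still in flight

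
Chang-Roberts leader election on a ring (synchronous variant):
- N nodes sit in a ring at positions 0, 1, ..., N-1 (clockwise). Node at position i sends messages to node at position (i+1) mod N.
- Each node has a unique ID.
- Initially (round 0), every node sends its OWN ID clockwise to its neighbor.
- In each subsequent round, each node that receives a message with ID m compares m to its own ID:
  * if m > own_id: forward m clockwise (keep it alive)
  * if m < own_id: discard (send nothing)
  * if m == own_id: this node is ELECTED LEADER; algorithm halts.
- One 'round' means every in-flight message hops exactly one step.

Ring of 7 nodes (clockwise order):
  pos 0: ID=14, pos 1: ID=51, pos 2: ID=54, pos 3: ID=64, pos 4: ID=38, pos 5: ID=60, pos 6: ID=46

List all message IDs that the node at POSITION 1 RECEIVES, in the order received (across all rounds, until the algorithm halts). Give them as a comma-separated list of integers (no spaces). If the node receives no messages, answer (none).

Round 1: pos1(id51) recv 14: drop; pos2(id54) recv 51: drop; pos3(id64) recv 54: drop; pos4(id38) recv 64: fwd; pos5(id60) recv 38: drop; pos6(id46) recv 60: fwd; pos0(id14) recv 46: fwd
Round 2: pos5(id60) recv 64: fwd; pos0(id14) recv 60: fwd; pos1(id51) recv 46: drop
Round 3: pos6(id46) recv 64: fwd; pos1(id51) recv 60: fwd
Round 4: pos0(id14) recv 64: fwd; pos2(id54) recv 60: fwd
Round 5: pos1(id51) recv 64: fwd; pos3(id64) recv 60: drop
Round 6: pos2(id54) recv 64: fwd
Round 7: pos3(id64) recv 64: ELECTED

Answer: 14,46,60,64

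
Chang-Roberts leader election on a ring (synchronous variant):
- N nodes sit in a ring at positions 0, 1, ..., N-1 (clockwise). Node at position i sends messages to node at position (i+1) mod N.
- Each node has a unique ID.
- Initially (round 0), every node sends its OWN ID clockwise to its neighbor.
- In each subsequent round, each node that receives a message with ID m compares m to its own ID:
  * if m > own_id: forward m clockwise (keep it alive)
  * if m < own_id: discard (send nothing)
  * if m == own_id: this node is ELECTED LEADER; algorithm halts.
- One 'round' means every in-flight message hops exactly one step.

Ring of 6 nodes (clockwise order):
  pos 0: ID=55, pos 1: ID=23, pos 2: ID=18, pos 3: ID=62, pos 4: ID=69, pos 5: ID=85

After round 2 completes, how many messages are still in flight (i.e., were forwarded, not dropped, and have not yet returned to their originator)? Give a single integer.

Round 1: pos1(id23) recv 55: fwd; pos2(id18) recv 23: fwd; pos3(id62) recv 18: drop; pos4(id69) recv 62: drop; pos5(id85) recv 69: drop; pos0(id55) recv 85: fwd
Round 2: pos2(id18) recv 55: fwd; pos3(id62) recv 23: drop; pos1(id23) recv 85: fwd
After round 2: 2 messages still in flight

Answer: 2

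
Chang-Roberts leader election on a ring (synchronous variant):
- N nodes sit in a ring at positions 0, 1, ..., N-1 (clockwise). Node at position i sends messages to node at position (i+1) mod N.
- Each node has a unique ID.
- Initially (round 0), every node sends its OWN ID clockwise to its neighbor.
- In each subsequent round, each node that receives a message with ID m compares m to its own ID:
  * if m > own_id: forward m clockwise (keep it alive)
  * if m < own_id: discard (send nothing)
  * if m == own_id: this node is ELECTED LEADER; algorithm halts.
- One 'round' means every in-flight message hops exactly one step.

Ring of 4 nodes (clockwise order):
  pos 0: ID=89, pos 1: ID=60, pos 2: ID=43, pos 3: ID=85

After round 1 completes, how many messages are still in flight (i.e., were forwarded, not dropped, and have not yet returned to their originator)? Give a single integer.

Round 1: pos1(id60) recv 89: fwd; pos2(id43) recv 60: fwd; pos3(id85) recv 43: drop; pos0(id89) recv 85: drop
After round 1: 2 messages still in flight

Answer: 2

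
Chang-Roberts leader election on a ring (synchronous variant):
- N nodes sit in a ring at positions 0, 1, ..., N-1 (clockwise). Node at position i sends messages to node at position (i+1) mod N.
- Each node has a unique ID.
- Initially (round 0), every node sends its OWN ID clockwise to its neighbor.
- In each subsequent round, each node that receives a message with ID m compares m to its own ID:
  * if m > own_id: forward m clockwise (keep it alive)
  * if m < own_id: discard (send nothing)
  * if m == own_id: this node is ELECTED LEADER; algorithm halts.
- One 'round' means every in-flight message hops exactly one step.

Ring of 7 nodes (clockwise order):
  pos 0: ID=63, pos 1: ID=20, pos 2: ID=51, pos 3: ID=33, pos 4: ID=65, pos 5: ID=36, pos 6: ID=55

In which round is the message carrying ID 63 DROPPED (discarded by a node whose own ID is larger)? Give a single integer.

Answer: 4

Derivation:
Round 1: pos1(id20) recv 63: fwd; pos2(id51) recv 20: drop; pos3(id33) recv 51: fwd; pos4(id65) recv 33: drop; pos5(id36) recv 65: fwd; pos6(id55) recv 36: drop; pos0(id63) recv 55: drop
Round 2: pos2(id51) recv 63: fwd; pos4(id65) recv 51: drop; pos6(id55) recv 65: fwd
Round 3: pos3(id33) recv 63: fwd; pos0(id63) recv 65: fwd
Round 4: pos4(id65) recv 63: drop; pos1(id20) recv 65: fwd
Round 5: pos2(id51) recv 65: fwd
Round 6: pos3(id33) recv 65: fwd
Round 7: pos4(id65) recv 65: ELECTED
Message ID 63 originates at pos 0; dropped at pos 4 in round 4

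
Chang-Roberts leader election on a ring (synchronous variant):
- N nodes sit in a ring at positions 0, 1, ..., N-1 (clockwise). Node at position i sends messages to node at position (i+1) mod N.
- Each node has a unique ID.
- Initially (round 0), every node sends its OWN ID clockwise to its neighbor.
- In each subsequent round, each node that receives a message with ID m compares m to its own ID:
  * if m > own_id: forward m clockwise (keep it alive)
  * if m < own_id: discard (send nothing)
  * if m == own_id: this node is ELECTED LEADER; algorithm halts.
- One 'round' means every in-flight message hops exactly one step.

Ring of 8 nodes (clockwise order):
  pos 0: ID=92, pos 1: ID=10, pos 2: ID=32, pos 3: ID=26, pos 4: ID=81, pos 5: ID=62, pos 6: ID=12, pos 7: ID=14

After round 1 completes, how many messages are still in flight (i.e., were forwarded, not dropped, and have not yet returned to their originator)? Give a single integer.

Round 1: pos1(id10) recv 92: fwd; pos2(id32) recv 10: drop; pos3(id26) recv 32: fwd; pos4(id81) recv 26: drop; pos5(id62) recv 81: fwd; pos6(id12) recv 62: fwd; pos7(id14) recv 12: drop; pos0(id92) recv 14: drop
After round 1: 4 messages still in flight

Answer: 4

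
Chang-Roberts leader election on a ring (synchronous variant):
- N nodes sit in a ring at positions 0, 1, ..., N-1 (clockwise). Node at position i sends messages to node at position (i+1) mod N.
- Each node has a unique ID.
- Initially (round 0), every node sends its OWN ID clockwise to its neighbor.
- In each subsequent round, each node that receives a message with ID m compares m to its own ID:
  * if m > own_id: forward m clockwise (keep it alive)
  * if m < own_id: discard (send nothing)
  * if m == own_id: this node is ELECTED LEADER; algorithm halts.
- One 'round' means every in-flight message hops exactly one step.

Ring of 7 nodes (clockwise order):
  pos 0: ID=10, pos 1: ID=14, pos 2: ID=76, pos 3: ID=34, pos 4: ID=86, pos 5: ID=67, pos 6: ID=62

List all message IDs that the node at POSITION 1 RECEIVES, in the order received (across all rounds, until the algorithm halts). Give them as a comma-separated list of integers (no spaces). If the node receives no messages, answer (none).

Answer: 10,62,67,86

Derivation:
Round 1: pos1(id14) recv 10: drop; pos2(id76) recv 14: drop; pos3(id34) recv 76: fwd; pos4(id86) recv 34: drop; pos5(id67) recv 86: fwd; pos6(id62) recv 67: fwd; pos0(id10) recv 62: fwd
Round 2: pos4(id86) recv 76: drop; pos6(id62) recv 86: fwd; pos0(id10) recv 67: fwd; pos1(id14) recv 62: fwd
Round 3: pos0(id10) recv 86: fwd; pos1(id14) recv 67: fwd; pos2(id76) recv 62: drop
Round 4: pos1(id14) recv 86: fwd; pos2(id76) recv 67: drop
Round 5: pos2(id76) recv 86: fwd
Round 6: pos3(id34) recv 86: fwd
Round 7: pos4(id86) recv 86: ELECTED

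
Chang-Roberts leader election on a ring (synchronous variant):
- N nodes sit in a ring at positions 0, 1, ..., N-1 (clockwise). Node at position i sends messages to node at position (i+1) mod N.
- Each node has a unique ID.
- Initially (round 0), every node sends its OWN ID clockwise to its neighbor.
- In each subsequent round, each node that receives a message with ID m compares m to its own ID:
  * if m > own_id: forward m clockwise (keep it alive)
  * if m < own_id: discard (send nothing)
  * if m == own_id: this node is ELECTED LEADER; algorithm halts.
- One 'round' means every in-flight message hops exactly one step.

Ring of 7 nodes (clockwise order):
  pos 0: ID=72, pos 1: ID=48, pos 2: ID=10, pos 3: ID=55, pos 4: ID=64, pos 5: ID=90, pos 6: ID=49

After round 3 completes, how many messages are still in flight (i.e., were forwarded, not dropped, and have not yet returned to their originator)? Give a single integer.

Round 1: pos1(id48) recv 72: fwd; pos2(id10) recv 48: fwd; pos3(id55) recv 10: drop; pos4(id64) recv 55: drop; pos5(id90) recv 64: drop; pos6(id49) recv 90: fwd; pos0(id72) recv 49: drop
Round 2: pos2(id10) recv 72: fwd; pos3(id55) recv 48: drop; pos0(id72) recv 90: fwd
Round 3: pos3(id55) recv 72: fwd; pos1(id48) recv 90: fwd
After round 3: 2 messages still in flight

Answer: 2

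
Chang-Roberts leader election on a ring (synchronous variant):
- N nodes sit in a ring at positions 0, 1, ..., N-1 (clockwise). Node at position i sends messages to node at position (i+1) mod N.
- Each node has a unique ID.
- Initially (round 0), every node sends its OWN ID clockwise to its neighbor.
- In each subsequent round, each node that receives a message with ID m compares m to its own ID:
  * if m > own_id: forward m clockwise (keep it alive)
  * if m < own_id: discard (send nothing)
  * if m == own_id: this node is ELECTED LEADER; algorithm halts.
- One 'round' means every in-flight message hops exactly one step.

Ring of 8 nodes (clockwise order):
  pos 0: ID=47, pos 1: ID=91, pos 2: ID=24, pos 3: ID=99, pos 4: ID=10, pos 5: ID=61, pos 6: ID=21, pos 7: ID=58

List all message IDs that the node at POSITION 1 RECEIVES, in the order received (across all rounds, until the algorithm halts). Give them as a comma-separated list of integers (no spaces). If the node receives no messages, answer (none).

Round 1: pos1(id91) recv 47: drop; pos2(id24) recv 91: fwd; pos3(id99) recv 24: drop; pos4(id10) recv 99: fwd; pos5(id61) recv 10: drop; pos6(id21) recv 61: fwd; pos7(id58) recv 21: drop; pos0(id47) recv 58: fwd
Round 2: pos3(id99) recv 91: drop; pos5(id61) recv 99: fwd; pos7(id58) recv 61: fwd; pos1(id91) recv 58: drop
Round 3: pos6(id21) recv 99: fwd; pos0(id47) recv 61: fwd
Round 4: pos7(id58) recv 99: fwd; pos1(id91) recv 61: drop
Round 5: pos0(id47) recv 99: fwd
Round 6: pos1(id91) recv 99: fwd
Round 7: pos2(id24) recv 99: fwd
Round 8: pos3(id99) recv 99: ELECTED

Answer: 47,58,61,99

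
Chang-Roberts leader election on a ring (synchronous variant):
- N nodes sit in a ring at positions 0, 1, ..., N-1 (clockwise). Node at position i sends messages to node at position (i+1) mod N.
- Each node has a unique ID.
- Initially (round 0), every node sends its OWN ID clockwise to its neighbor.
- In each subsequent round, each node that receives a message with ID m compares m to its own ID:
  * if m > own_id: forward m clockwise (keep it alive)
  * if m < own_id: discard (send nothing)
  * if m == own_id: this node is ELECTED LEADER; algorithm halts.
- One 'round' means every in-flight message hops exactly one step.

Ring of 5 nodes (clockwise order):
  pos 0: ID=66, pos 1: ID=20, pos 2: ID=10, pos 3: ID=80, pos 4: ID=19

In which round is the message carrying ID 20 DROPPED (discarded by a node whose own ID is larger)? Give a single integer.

Answer: 2

Derivation:
Round 1: pos1(id20) recv 66: fwd; pos2(id10) recv 20: fwd; pos3(id80) recv 10: drop; pos4(id19) recv 80: fwd; pos0(id66) recv 19: drop
Round 2: pos2(id10) recv 66: fwd; pos3(id80) recv 20: drop; pos0(id66) recv 80: fwd
Round 3: pos3(id80) recv 66: drop; pos1(id20) recv 80: fwd
Round 4: pos2(id10) recv 80: fwd
Round 5: pos3(id80) recv 80: ELECTED
Message ID 20 originates at pos 1; dropped at pos 3 in round 2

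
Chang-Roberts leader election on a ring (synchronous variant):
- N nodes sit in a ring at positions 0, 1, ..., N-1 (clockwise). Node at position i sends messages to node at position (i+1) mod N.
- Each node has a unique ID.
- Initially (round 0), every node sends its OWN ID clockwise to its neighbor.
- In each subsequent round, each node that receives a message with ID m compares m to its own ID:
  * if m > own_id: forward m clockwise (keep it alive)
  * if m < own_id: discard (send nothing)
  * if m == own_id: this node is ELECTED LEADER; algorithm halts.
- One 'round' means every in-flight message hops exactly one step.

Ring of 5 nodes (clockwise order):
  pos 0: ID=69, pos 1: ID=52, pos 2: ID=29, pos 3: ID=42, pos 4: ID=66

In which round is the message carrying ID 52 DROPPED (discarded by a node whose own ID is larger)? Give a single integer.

Answer: 3

Derivation:
Round 1: pos1(id52) recv 69: fwd; pos2(id29) recv 52: fwd; pos3(id42) recv 29: drop; pos4(id66) recv 42: drop; pos0(id69) recv 66: drop
Round 2: pos2(id29) recv 69: fwd; pos3(id42) recv 52: fwd
Round 3: pos3(id42) recv 69: fwd; pos4(id66) recv 52: drop
Round 4: pos4(id66) recv 69: fwd
Round 5: pos0(id69) recv 69: ELECTED
Message ID 52 originates at pos 1; dropped at pos 4 in round 3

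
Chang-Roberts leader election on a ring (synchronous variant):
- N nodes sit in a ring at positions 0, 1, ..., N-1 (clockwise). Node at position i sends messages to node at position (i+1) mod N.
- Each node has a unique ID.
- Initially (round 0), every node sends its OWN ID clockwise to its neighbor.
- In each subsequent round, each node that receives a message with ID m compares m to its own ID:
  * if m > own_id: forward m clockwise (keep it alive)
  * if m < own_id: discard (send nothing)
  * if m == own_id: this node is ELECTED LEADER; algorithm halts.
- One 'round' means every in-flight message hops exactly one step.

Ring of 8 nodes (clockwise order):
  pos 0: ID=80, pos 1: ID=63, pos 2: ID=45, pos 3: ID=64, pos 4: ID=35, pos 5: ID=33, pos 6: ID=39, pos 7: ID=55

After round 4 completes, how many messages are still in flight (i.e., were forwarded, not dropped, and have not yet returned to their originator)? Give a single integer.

Answer: 2

Derivation:
Round 1: pos1(id63) recv 80: fwd; pos2(id45) recv 63: fwd; pos3(id64) recv 45: drop; pos4(id35) recv 64: fwd; pos5(id33) recv 35: fwd; pos6(id39) recv 33: drop; pos7(id55) recv 39: drop; pos0(id80) recv 55: drop
Round 2: pos2(id45) recv 80: fwd; pos3(id64) recv 63: drop; pos5(id33) recv 64: fwd; pos6(id39) recv 35: drop
Round 3: pos3(id64) recv 80: fwd; pos6(id39) recv 64: fwd
Round 4: pos4(id35) recv 80: fwd; pos7(id55) recv 64: fwd
After round 4: 2 messages still in flight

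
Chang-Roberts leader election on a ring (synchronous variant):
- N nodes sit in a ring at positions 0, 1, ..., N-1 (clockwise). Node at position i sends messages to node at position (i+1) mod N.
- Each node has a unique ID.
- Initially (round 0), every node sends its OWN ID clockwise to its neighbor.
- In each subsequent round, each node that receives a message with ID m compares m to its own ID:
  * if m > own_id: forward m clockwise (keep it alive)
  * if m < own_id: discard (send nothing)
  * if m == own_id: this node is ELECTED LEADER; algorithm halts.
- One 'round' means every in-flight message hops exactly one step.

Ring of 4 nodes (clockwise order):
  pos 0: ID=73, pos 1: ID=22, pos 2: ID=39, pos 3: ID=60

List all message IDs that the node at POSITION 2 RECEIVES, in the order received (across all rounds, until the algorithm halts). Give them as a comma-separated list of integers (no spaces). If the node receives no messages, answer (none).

Round 1: pos1(id22) recv 73: fwd; pos2(id39) recv 22: drop; pos3(id60) recv 39: drop; pos0(id73) recv 60: drop
Round 2: pos2(id39) recv 73: fwd
Round 3: pos3(id60) recv 73: fwd
Round 4: pos0(id73) recv 73: ELECTED

Answer: 22,73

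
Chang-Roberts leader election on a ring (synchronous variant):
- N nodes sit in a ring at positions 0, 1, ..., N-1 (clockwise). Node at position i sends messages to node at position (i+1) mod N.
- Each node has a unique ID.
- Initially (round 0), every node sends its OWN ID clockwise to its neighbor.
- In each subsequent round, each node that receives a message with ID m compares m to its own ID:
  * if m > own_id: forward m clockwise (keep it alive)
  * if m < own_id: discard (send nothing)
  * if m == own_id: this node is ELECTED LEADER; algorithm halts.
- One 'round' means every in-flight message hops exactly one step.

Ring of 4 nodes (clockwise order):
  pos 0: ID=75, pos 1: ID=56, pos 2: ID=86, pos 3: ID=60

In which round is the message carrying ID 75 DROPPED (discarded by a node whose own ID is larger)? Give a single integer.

Round 1: pos1(id56) recv 75: fwd; pos2(id86) recv 56: drop; pos3(id60) recv 86: fwd; pos0(id75) recv 60: drop
Round 2: pos2(id86) recv 75: drop; pos0(id75) recv 86: fwd
Round 3: pos1(id56) recv 86: fwd
Round 4: pos2(id86) recv 86: ELECTED
Message ID 75 originates at pos 0; dropped at pos 2 in round 2

Answer: 2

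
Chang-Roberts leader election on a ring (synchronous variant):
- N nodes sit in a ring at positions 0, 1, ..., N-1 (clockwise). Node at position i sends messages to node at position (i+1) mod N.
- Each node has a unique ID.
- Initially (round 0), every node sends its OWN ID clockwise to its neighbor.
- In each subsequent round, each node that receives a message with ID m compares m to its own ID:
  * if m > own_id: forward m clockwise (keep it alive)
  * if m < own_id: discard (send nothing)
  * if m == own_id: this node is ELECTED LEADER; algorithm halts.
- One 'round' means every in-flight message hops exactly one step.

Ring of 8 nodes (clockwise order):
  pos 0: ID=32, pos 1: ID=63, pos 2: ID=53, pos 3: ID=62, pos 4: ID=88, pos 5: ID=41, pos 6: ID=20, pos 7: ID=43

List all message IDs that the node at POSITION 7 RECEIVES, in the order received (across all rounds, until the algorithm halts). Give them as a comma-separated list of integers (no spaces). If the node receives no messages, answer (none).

Round 1: pos1(id63) recv 32: drop; pos2(id53) recv 63: fwd; pos3(id62) recv 53: drop; pos4(id88) recv 62: drop; pos5(id41) recv 88: fwd; pos6(id20) recv 41: fwd; pos7(id43) recv 20: drop; pos0(id32) recv 43: fwd
Round 2: pos3(id62) recv 63: fwd; pos6(id20) recv 88: fwd; pos7(id43) recv 41: drop; pos1(id63) recv 43: drop
Round 3: pos4(id88) recv 63: drop; pos7(id43) recv 88: fwd
Round 4: pos0(id32) recv 88: fwd
Round 5: pos1(id63) recv 88: fwd
Round 6: pos2(id53) recv 88: fwd
Round 7: pos3(id62) recv 88: fwd
Round 8: pos4(id88) recv 88: ELECTED

Answer: 20,41,88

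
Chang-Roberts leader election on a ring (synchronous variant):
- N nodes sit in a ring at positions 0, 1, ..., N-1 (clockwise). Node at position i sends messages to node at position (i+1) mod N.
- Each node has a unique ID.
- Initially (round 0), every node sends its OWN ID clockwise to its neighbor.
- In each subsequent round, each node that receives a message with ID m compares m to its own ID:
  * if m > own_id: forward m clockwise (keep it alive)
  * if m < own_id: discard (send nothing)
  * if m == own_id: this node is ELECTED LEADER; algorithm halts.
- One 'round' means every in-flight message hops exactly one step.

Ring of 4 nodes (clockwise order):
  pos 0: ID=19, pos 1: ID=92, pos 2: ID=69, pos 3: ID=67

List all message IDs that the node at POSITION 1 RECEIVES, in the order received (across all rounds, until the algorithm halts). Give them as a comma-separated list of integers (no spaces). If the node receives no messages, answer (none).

Answer: 19,67,69,92

Derivation:
Round 1: pos1(id92) recv 19: drop; pos2(id69) recv 92: fwd; pos3(id67) recv 69: fwd; pos0(id19) recv 67: fwd
Round 2: pos3(id67) recv 92: fwd; pos0(id19) recv 69: fwd; pos1(id92) recv 67: drop
Round 3: pos0(id19) recv 92: fwd; pos1(id92) recv 69: drop
Round 4: pos1(id92) recv 92: ELECTED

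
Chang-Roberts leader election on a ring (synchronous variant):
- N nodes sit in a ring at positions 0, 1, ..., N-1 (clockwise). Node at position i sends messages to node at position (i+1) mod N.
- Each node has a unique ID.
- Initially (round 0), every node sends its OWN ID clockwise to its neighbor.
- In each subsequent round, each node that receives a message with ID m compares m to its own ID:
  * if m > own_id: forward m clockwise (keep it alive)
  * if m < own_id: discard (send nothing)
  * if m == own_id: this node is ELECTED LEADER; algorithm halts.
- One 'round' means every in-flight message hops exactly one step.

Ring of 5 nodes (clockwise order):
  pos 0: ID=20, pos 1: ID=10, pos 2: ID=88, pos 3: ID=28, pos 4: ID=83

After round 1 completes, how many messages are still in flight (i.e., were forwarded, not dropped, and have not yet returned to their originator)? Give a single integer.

Round 1: pos1(id10) recv 20: fwd; pos2(id88) recv 10: drop; pos3(id28) recv 88: fwd; pos4(id83) recv 28: drop; pos0(id20) recv 83: fwd
After round 1: 3 messages still in flight

Answer: 3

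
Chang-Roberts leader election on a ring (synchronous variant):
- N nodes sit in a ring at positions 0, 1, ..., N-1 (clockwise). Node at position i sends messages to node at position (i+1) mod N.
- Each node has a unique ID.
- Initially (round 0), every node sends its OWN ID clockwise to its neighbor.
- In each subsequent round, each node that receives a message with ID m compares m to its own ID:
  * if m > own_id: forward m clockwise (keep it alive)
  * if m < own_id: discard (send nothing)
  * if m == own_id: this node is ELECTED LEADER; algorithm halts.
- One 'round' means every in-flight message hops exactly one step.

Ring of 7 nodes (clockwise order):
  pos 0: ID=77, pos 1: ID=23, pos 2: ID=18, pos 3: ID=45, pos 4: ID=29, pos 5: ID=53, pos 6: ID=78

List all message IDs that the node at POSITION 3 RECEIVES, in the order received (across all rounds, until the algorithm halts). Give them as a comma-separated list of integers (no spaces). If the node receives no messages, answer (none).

Answer: 18,23,77,78

Derivation:
Round 1: pos1(id23) recv 77: fwd; pos2(id18) recv 23: fwd; pos3(id45) recv 18: drop; pos4(id29) recv 45: fwd; pos5(id53) recv 29: drop; pos6(id78) recv 53: drop; pos0(id77) recv 78: fwd
Round 2: pos2(id18) recv 77: fwd; pos3(id45) recv 23: drop; pos5(id53) recv 45: drop; pos1(id23) recv 78: fwd
Round 3: pos3(id45) recv 77: fwd; pos2(id18) recv 78: fwd
Round 4: pos4(id29) recv 77: fwd; pos3(id45) recv 78: fwd
Round 5: pos5(id53) recv 77: fwd; pos4(id29) recv 78: fwd
Round 6: pos6(id78) recv 77: drop; pos5(id53) recv 78: fwd
Round 7: pos6(id78) recv 78: ELECTED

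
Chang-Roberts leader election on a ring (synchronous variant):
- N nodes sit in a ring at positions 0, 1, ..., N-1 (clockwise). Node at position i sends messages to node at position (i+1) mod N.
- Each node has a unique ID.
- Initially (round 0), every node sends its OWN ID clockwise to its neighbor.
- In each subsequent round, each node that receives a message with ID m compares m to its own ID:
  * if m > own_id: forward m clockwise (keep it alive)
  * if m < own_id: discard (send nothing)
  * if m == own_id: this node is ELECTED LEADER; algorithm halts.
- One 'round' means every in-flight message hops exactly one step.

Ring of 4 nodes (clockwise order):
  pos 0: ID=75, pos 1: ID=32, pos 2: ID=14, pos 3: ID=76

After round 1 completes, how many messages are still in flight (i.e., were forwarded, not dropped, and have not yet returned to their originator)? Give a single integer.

Answer: 3

Derivation:
Round 1: pos1(id32) recv 75: fwd; pos2(id14) recv 32: fwd; pos3(id76) recv 14: drop; pos0(id75) recv 76: fwd
After round 1: 3 messages still in flight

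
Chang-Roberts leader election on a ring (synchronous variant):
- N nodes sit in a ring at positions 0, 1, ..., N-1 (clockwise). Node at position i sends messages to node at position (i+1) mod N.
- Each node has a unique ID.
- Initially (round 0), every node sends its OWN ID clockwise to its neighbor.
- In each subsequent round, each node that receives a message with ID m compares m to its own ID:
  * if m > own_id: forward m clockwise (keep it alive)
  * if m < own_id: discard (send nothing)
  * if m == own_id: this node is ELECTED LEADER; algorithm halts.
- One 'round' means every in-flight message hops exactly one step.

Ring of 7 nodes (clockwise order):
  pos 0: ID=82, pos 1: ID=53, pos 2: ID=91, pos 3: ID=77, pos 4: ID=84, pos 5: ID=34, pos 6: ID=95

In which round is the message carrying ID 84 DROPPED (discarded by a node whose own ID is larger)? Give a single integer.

Answer: 2

Derivation:
Round 1: pos1(id53) recv 82: fwd; pos2(id91) recv 53: drop; pos3(id77) recv 91: fwd; pos4(id84) recv 77: drop; pos5(id34) recv 84: fwd; pos6(id95) recv 34: drop; pos0(id82) recv 95: fwd
Round 2: pos2(id91) recv 82: drop; pos4(id84) recv 91: fwd; pos6(id95) recv 84: drop; pos1(id53) recv 95: fwd
Round 3: pos5(id34) recv 91: fwd; pos2(id91) recv 95: fwd
Round 4: pos6(id95) recv 91: drop; pos3(id77) recv 95: fwd
Round 5: pos4(id84) recv 95: fwd
Round 6: pos5(id34) recv 95: fwd
Round 7: pos6(id95) recv 95: ELECTED
Message ID 84 originates at pos 4; dropped at pos 6 in round 2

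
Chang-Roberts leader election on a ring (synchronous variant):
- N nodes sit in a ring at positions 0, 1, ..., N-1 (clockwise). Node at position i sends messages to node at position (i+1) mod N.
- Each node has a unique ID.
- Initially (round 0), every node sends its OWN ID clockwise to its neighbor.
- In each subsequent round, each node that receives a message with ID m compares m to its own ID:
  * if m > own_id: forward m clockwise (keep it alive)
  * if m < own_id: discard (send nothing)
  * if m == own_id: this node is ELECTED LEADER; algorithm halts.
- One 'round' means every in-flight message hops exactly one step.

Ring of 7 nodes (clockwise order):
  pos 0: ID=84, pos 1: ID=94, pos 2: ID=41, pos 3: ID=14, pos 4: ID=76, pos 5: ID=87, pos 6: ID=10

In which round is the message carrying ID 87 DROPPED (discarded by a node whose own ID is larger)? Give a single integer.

Answer: 3

Derivation:
Round 1: pos1(id94) recv 84: drop; pos2(id41) recv 94: fwd; pos3(id14) recv 41: fwd; pos4(id76) recv 14: drop; pos5(id87) recv 76: drop; pos6(id10) recv 87: fwd; pos0(id84) recv 10: drop
Round 2: pos3(id14) recv 94: fwd; pos4(id76) recv 41: drop; pos0(id84) recv 87: fwd
Round 3: pos4(id76) recv 94: fwd; pos1(id94) recv 87: drop
Round 4: pos5(id87) recv 94: fwd
Round 5: pos6(id10) recv 94: fwd
Round 6: pos0(id84) recv 94: fwd
Round 7: pos1(id94) recv 94: ELECTED
Message ID 87 originates at pos 5; dropped at pos 1 in round 3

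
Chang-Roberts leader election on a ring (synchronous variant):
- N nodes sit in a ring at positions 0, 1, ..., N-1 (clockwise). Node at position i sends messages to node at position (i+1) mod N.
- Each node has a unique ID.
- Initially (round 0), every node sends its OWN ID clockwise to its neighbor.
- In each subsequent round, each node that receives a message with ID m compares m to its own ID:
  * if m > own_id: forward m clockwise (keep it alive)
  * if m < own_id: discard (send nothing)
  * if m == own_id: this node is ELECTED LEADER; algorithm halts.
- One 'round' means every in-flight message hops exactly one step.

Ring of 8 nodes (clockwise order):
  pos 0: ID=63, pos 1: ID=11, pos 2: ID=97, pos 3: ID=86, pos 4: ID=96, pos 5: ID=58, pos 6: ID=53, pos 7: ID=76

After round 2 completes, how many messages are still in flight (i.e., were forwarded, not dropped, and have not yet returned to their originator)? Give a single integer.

Answer: 3

Derivation:
Round 1: pos1(id11) recv 63: fwd; pos2(id97) recv 11: drop; pos3(id86) recv 97: fwd; pos4(id96) recv 86: drop; pos5(id58) recv 96: fwd; pos6(id53) recv 58: fwd; pos7(id76) recv 53: drop; pos0(id63) recv 76: fwd
Round 2: pos2(id97) recv 63: drop; pos4(id96) recv 97: fwd; pos6(id53) recv 96: fwd; pos7(id76) recv 58: drop; pos1(id11) recv 76: fwd
After round 2: 3 messages still in flight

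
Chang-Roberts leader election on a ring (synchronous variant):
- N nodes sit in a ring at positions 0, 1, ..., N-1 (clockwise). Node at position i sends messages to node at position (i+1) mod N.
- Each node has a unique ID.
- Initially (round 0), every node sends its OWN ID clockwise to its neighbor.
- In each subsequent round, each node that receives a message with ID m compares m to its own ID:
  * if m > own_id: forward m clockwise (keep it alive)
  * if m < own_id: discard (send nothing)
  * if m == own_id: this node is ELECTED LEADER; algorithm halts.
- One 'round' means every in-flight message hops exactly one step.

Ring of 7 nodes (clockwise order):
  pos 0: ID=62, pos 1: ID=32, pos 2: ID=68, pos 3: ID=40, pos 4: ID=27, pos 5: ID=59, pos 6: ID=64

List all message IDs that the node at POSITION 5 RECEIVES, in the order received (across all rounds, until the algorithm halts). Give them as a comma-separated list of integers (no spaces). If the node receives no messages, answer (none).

Answer: 27,40,68

Derivation:
Round 1: pos1(id32) recv 62: fwd; pos2(id68) recv 32: drop; pos3(id40) recv 68: fwd; pos4(id27) recv 40: fwd; pos5(id59) recv 27: drop; pos6(id64) recv 59: drop; pos0(id62) recv 64: fwd
Round 2: pos2(id68) recv 62: drop; pos4(id27) recv 68: fwd; pos5(id59) recv 40: drop; pos1(id32) recv 64: fwd
Round 3: pos5(id59) recv 68: fwd; pos2(id68) recv 64: drop
Round 4: pos6(id64) recv 68: fwd
Round 5: pos0(id62) recv 68: fwd
Round 6: pos1(id32) recv 68: fwd
Round 7: pos2(id68) recv 68: ELECTED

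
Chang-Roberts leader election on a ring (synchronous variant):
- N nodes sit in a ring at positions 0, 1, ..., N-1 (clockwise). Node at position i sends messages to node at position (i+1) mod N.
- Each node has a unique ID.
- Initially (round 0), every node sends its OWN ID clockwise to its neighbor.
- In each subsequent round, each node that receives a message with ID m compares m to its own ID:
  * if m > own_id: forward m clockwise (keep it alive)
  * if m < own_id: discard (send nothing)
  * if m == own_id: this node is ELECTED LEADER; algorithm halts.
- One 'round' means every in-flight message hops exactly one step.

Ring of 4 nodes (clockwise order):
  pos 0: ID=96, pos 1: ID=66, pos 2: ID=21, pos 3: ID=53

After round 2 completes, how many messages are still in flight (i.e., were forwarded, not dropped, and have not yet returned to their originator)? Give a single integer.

Answer: 2

Derivation:
Round 1: pos1(id66) recv 96: fwd; pos2(id21) recv 66: fwd; pos3(id53) recv 21: drop; pos0(id96) recv 53: drop
Round 2: pos2(id21) recv 96: fwd; pos3(id53) recv 66: fwd
After round 2: 2 messages still in flight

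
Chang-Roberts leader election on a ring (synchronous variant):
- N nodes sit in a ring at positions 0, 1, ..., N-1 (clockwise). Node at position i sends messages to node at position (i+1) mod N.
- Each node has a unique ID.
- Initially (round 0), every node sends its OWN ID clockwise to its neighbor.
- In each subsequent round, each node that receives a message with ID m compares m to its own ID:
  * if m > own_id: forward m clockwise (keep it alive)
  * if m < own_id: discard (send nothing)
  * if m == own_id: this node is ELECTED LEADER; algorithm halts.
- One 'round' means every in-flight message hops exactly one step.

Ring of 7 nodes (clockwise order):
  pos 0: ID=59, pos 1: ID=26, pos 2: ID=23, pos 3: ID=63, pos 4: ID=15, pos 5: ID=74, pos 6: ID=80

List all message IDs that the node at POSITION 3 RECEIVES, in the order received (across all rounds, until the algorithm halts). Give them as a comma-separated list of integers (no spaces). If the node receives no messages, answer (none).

Round 1: pos1(id26) recv 59: fwd; pos2(id23) recv 26: fwd; pos3(id63) recv 23: drop; pos4(id15) recv 63: fwd; pos5(id74) recv 15: drop; pos6(id80) recv 74: drop; pos0(id59) recv 80: fwd
Round 2: pos2(id23) recv 59: fwd; pos3(id63) recv 26: drop; pos5(id74) recv 63: drop; pos1(id26) recv 80: fwd
Round 3: pos3(id63) recv 59: drop; pos2(id23) recv 80: fwd
Round 4: pos3(id63) recv 80: fwd
Round 5: pos4(id15) recv 80: fwd
Round 6: pos5(id74) recv 80: fwd
Round 7: pos6(id80) recv 80: ELECTED

Answer: 23,26,59,80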